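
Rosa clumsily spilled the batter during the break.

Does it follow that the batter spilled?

'Rosa spilled the batter' is the causative; it entails the inchoative 'the batter spilled'.

yes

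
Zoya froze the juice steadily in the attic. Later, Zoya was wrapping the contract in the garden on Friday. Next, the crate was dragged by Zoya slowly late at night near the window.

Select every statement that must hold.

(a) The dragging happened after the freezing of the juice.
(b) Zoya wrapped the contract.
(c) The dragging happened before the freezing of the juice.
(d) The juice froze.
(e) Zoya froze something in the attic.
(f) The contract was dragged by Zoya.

(a) Entailed — the narrative places the freezing before the dragging.
(b) Not entailed — 'was wrapping' is progressive on an accomplishment; it does not entail the completed 'wrapped'.
(c) Not entailed — the narrative places the freezing before the dragging, not after.
(d) Entailed — 'Zoya froze the juice' is causative; it entails the inchoative 'the juice froze'.
(e) Entailed — every conjunct here is already in the original freezing event.
(f) Not entailed — Zoya dragged the crate, not the contract; the contract belongs to the wrapping event.

(a), (d), (e)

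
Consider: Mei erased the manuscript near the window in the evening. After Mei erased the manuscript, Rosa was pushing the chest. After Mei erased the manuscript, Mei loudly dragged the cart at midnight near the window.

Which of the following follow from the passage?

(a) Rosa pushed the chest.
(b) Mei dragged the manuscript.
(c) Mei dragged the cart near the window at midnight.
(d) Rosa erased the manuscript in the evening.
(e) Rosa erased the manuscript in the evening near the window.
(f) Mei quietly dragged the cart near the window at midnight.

(a), (c)

(a) Entailed — 'push' is an activity; 'was pushing' entails that some pushing happened, so 'pushed' holds.
(b) Not entailed — Mei dragged the cart, not the manuscript; the manuscript belongs to the erasing event.
(c) Entailed — the original entails any weakening of itself; this just drops 'loudly'.
(d) Not entailed — the passage has Mei erasing the manuscript, not Rosa.
(e) Not entailed — the passage has Mei erasing the manuscript, not Rosa.
(f) Not entailed — 'quietly' adds a manner not in (and inconsistent with) the original.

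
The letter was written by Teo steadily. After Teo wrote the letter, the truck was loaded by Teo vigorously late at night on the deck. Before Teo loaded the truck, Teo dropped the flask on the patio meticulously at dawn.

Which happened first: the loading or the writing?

The connectives place the writing before the loading.

the writing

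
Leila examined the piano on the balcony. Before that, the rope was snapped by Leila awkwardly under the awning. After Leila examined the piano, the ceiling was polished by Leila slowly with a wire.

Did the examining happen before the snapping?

The narrative orders the snapping before the examining.

no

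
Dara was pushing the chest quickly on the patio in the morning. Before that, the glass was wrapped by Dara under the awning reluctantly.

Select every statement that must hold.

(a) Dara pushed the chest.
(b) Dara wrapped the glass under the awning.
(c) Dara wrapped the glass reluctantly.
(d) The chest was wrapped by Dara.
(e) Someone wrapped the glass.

(a) Entailed — 'push' is an activity; 'was pushing' entails that some pushing happened, so 'pushed' holds.
(b) Entailed — dropping 'reluctantly' leaves a sub-description the original still satisfies.
(c) Entailed — this follows by dropping conjuncts from the wrapping event's description.
(d) Not entailed — Dara wrapped the glass, not the chest; the chest belongs to the pushing event.
(e) Entailed — the original entails any weakening of itself; this just drops 'reluctantly', 'under the awning' and generalizes the agent.

(a), (b), (c), (e)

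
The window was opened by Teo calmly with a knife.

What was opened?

'the window' marks the patient of the opening event.

the window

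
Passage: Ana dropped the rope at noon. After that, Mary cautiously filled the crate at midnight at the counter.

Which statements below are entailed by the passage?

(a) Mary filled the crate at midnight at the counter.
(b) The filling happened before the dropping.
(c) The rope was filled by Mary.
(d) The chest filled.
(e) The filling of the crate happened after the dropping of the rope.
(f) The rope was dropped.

(a), (e), (f)

(a) Entailed — dropping 'cautiously' leaves a sub-description the original still satisfies.
(b) Not entailed — the narrative places the dropping before the filling, not after.
(c) Not entailed — Mary filled the crate, not the rope; the rope belongs to the dropping event.
(d) Not entailed — the crate is what filled, not the chest.
(e) Entailed — the narrative places the dropping before the filling.
(f) Entailed — this follows by dropping conjuncts from the dropping event's description.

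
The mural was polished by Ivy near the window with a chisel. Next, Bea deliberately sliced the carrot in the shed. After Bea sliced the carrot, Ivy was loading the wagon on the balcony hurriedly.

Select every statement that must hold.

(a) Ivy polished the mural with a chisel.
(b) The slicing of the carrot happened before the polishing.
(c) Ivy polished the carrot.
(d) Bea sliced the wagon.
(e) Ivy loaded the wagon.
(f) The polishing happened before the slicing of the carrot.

(a) Entailed — dropping 'near the window' leaves a sub-description the original still satisfies.
(b) Not entailed — the narrative places the polishing before the slicing, not after.
(c) Not entailed — Ivy polished the mural, not the carrot; the carrot belongs to the slicing event.
(d) Not entailed — Bea sliced the carrot, not the wagon; the wagon belongs to the loading event.
(e) Not entailed — 'was loading' is progressive on an accomplishment; it does not entail the completed 'loaded'.
(f) Entailed — the narrative places the polishing before the slicing.

(a), (f)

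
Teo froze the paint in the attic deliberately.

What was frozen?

'the paint' marks the patient of the freezing event.

the paint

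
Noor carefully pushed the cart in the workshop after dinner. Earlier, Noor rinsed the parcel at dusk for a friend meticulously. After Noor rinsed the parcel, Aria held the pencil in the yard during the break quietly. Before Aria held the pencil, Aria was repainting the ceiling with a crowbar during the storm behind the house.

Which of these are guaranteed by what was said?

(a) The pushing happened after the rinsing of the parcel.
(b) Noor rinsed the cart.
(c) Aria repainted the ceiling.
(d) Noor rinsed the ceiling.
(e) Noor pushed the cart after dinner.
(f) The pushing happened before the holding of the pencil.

(a), (e)

(a) Entailed — the narrative places the rinsing before the pushing.
(b) Not entailed — Noor rinsed the parcel, not the cart; the cart belongs to the pushing event.
(c) Not entailed — 'was repainting' is progressive on an accomplishment; it does not entail the completed 'repainted'.
(d) Not entailed — Noor rinsed the parcel, not the ceiling; the ceiling belongs to the repainting event.
(e) Entailed — the original entails any weakening of itself; this just drops 'carefully', 'in the workshop'.
(f) Not entailed — the narrative doesn't order the pushing relative to the holding.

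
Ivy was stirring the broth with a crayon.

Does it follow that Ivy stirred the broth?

yes

'stir' is atelic; if Ivy was stirring the broth, then Ivy stirred the broth (for some time).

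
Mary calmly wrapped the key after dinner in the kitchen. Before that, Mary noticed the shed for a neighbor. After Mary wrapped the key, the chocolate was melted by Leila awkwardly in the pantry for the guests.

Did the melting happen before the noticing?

no

The narrative orders the noticing before the melting.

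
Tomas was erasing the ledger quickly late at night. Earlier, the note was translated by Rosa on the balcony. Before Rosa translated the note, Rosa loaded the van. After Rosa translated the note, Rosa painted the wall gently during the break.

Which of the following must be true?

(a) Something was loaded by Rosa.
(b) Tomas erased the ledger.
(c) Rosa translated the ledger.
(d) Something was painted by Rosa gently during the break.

(a), (d)

(a) Entailed — every conjunct here is already in the original loading event.
(b) Not entailed — 'was erasing' is progressive on an accomplishment; it does not entail the completed 'erased'.
(c) Not entailed — Rosa translated the note, not the ledger; the ledger belongs to the erasing event.
(d) Entailed — every conjunct here is already in the original painting event.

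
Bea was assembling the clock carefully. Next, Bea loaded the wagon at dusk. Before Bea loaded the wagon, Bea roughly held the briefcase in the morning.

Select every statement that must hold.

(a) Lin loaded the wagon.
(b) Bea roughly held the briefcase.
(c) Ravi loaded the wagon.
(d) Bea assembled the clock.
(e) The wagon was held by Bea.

(b)

(a) Not entailed — the passage has Bea loading the wagon, not Lin.
(b) Entailed — every conjunct here is already in the original holding event.
(c) Not entailed — the passage has Bea loading the wagon, not Ravi.
(d) Not entailed — 'was assembling' is progressive on an accomplishment; it does not entail the completed 'assembled'.
(e) Not entailed — Bea held the briefcase, not the wagon; the wagon belongs to the loading event.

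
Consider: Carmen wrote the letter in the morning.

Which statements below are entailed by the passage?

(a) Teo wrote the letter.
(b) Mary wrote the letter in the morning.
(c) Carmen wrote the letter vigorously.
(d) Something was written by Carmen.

(a) Not entailed — the passage has Carmen writing the letter, not Teo.
(b) Not entailed — the passage has Carmen writing the letter, not Mary.
(c) Not entailed — 'vigorously' adds information not in the original event.
(d) Entailed — the original entails any weakening of itself; this just drops 'in the morning' and generalizes the patient.

(d)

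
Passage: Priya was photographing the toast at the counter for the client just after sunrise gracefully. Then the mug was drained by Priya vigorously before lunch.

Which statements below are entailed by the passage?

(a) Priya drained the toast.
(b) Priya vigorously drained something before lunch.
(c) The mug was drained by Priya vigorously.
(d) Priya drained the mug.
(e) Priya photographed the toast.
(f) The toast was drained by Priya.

(a) Not entailed — Priya drained the mug, not the toast; the toast belongs to the photographing event.
(b) Entailed — this follows by dropping conjuncts from the draining event's description.
(c) Entailed — the original entails any weakening of itself; this just drops 'before lunch'.
(d) Entailed — this follows by dropping conjuncts from the draining event's description.
(e) Not entailed — 'was photographing' is progressive on an accomplishment; it does not entail the completed 'photographed'.
(f) Not entailed — Priya drained the mug, not the toast; the toast belongs to the photographing event.

(b), (c), (d)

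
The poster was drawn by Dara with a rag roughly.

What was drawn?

'the poster' marks the patient of the drawing event.

the poster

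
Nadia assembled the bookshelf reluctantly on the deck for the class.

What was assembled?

'the bookshelf' marks the patient of the assembling event.

the bookshelf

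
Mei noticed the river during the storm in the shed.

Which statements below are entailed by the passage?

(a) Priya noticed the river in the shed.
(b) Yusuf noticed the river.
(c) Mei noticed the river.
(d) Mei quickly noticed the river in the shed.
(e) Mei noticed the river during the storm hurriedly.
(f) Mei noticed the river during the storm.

(a) Not entailed — the passage has Mei noticing the river, not Priya.
(b) Not entailed — the passage has Mei noticing the river, not Yusuf.
(c) Entailed — the original entails any weakening of itself; this just drops 'in the shed', 'during the storm'.
(d) Not entailed — 'quickly' adds information not in the original event.
(e) Not entailed — 'hurriedly' adds information not in the original event.
(f) Entailed — the original entails any weakening of itself; this just drops 'in the shed'.

(c), (f)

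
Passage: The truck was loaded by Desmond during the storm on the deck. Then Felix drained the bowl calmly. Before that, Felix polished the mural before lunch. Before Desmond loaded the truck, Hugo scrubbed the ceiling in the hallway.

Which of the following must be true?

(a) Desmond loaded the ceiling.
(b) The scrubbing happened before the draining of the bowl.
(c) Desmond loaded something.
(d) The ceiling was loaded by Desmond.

(a) Not entailed — Desmond loaded the truck, not the ceiling; the ceiling belongs to the scrubbing event.
(b) Entailed — the narrative places the scrubbing before the draining.
(c) Entailed — dropping 'during the storm', 'on the deck' and generalizing the patient leaves a sub-description the original still satisfies.
(d) Not entailed — Desmond loaded the truck, not the ceiling; the ceiling belongs to the scrubbing event.

(b), (c)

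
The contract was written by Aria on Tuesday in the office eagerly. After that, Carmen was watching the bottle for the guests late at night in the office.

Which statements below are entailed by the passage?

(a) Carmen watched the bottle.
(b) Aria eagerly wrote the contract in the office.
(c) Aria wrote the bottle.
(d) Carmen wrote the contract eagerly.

(a), (b)

(a) Entailed — 'watch' is an activity; 'was watching' entails that some watching happened, so 'watched' holds.
(b) Entailed — dropping 'on Tuesday' leaves a sub-description the original still satisfies.
(c) Not entailed — Aria wrote the contract, not the bottle; the bottle belongs to the watching event.
(d) Not entailed — the passage has Aria writing the contract, not Carmen.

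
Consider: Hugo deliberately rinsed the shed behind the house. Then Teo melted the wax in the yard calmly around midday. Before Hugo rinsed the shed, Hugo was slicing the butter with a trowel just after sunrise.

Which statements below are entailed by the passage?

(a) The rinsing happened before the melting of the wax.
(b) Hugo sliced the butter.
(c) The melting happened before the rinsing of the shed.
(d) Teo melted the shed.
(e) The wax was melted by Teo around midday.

(a) Entailed — the narrative places the rinsing before the melting.
(b) Not entailed — 'was slicing' is progressive on an accomplishment; it does not entail the completed 'sliced'.
(c) Not entailed — the narrative places the rinsing before the melting, not after.
(d) Not entailed — Teo melted the wax, not the shed; the shed belongs to the rinsing event.
(e) Entailed — every conjunct here is already in the original melting event.

(a), (e)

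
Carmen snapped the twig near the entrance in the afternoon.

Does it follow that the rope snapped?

Nothing is said about any rope; only the twig is affected.

no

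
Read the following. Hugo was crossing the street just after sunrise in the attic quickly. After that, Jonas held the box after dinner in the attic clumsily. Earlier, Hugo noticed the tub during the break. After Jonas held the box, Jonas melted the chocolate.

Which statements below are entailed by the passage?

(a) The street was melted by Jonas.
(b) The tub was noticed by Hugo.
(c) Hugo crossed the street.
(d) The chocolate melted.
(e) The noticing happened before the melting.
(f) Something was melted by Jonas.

(b), (d), (e), (f)

(a) Not entailed — Jonas melted the chocolate, not the street; the street belongs to the crossing event.
(b) Entailed — dropping 'during the break' leaves a sub-description the original still satisfies.
(c) Not entailed — 'was crossing' is progressive on an accomplishment; it does not entail the completed 'crossed'.
(d) Entailed — 'Jonas melted the chocolate' is causative; it entails the inchoative 'the chocolate melted'.
(e) Entailed — the narrative places the noticing before the melting.
(f) Entailed — every conjunct here is already in the original melting event.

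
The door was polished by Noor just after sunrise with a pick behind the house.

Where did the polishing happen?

behind the house

'behind the house' marks the location of the polishing event.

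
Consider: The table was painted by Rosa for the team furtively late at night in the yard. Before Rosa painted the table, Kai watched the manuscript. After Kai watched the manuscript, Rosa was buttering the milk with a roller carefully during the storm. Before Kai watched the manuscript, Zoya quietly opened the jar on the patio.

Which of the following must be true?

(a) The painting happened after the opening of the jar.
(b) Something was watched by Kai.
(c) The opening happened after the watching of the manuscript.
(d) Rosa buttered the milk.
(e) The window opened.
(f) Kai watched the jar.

(a), (b)

(a) Entailed — the narrative places the opening before the painting.
(b) Entailed — every conjunct here is already in the original watching event.
(c) Not entailed — the narrative places the opening before the watching, not after.
(d) Not entailed — 'was buttering' is progressive on an accomplishment; it does not entail the completed 'buttered'.
(e) Not entailed — the jar is what opened, not the window.
(f) Not entailed — Kai watched the manuscript, not the jar; the jar belongs to the opening event.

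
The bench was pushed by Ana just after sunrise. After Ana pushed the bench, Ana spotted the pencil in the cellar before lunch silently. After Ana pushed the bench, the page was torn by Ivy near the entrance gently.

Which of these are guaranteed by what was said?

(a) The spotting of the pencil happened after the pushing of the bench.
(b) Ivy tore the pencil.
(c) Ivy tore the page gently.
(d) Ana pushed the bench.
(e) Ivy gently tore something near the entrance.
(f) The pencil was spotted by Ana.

(a), (c), (d), (e), (f)

(a) Entailed — the narrative places the pushing before the spotting.
(b) Not entailed — Ivy tore the page, not the pencil; the pencil belongs to the spotting event.
(c) Entailed — this follows by dropping conjuncts from the tearing event's description.
(d) Entailed — dropping 'just after sunrise' leaves a sub-description the original still satisfies.
(e) Entailed — this follows by dropping conjuncts from the tearing event's description.
(f) Entailed — every conjunct here is already in the original spotting event.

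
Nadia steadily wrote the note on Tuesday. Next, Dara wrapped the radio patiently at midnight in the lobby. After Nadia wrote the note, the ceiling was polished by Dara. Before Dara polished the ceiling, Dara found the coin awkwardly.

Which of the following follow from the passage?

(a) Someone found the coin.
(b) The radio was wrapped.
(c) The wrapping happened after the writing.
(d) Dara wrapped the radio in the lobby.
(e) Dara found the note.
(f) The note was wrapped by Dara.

(a) Entailed — dropping 'awkwardly' and generalizing the agent leaves a sub-description the original still satisfies.
(b) Entailed — this follows by dropping conjuncts from the wrapping event's description.
(c) Entailed — the narrative places the writing before the wrapping.
(d) Entailed — the original entails any weakening of itself; this just drops 'patiently', 'at midnight'.
(e) Not entailed — Dara found the coin, not the note; the note belongs to the writing event.
(f) Not entailed — Dara wrapped the radio, not the note; the note belongs to the writing event.

(a), (b), (c), (d)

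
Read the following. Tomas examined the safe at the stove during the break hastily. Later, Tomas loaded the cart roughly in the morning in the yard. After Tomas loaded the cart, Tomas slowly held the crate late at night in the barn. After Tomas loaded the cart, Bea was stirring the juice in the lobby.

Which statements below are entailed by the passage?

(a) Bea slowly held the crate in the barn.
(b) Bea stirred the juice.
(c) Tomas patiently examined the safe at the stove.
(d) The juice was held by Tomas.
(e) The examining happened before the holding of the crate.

(b), (e)

(a) Not entailed — the passage has Tomas holding the crate, not Bea.
(b) Entailed — 'stir' is an activity; 'was stirring' entails that some stirring happened, so 'stirred' holds.
(c) Not entailed — 'patiently' adds a manner not in (and inconsistent with) the original.
(d) Not entailed — Tomas held the crate, not the juice; the juice belongs to the stirring event.
(e) Entailed — the narrative places the examining before the holding.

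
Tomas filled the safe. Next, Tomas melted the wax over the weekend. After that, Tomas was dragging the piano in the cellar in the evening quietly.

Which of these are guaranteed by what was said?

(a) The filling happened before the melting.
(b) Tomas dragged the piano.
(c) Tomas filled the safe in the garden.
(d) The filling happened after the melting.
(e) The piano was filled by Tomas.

(a) Entailed — the narrative places the filling before the melting.
(b) Entailed — 'drag' is an activity; 'was dragging' entails that some dragging happened, so 'dragged' holds.
(c) Not entailed — 'in the garden' adds information not in the original event.
(d) Not entailed — the narrative places the filling before the melting, not after.
(e) Not entailed — Tomas filled the safe, not the piano; the piano belongs to the dragging event.

(a), (b)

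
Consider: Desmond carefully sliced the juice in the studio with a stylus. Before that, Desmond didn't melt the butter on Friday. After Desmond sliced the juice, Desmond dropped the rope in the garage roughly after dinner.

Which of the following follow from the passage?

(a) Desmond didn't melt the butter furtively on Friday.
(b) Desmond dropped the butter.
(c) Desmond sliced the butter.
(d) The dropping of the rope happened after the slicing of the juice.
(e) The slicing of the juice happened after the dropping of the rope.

(a), (d)

(a) Entailed — under negation, adding a further restriction is entailed: if no such melting event occurred, none occurred furtively either.
(b) Not entailed — Desmond dropped the rope, not the butter; the butter belongs to the melting event.
(c) Not entailed — Desmond sliced the juice, not the butter; the butter belongs to the melting event.
(d) Entailed — the narrative places the slicing before the dropping.
(e) Not entailed — the narrative places the slicing before the dropping, not after.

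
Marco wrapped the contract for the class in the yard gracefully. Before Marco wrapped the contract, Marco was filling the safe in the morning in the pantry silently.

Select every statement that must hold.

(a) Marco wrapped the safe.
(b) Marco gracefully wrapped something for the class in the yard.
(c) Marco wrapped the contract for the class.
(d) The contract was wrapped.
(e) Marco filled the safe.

(b), (c), (d)

(a) Not entailed — Marco wrapped the contract, not the safe; the safe belongs to the filling event.
(b) Entailed — every conjunct here is already in the original wrapping event.
(c) Entailed — every conjunct here is already in the original wrapping event.
(d) Entailed — this follows by dropping conjuncts from the wrapping event's description.
(e) Not entailed — 'was filling' is progressive on an accomplishment; it does not entail the completed 'filled'.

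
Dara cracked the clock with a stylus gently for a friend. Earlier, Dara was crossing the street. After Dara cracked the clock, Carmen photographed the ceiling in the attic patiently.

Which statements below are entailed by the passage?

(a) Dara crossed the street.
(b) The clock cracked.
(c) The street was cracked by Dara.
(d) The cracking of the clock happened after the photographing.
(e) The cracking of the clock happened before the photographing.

(a) Not entailed — 'was crossing' is progressive on an accomplishment; it does not entail the completed 'crossed'.
(b) Entailed — 'Dara cracked the clock' is causative; it entails the inchoative 'the clock cracked'.
(c) Not entailed — Dara cracked the clock, not the street; the street belongs to the crossing event.
(d) Not entailed — the narrative places the cracking before the photographing, not after.
(e) Entailed — the narrative places the cracking before the photographing.

(b), (e)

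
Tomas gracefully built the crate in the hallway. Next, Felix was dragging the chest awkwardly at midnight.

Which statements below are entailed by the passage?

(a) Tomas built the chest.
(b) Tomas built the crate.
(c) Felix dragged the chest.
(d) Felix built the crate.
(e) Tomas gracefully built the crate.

(a) Not entailed — Tomas built the crate, not the chest; the chest belongs to the dragging event.
(b) Entailed — dropping 'gracefully', 'in the hallway' leaves a sub-description the original still satisfies.
(c) Entailed — 'drag' is an activity; 'was dragging' entails that some dragging happened, so 'dragged' holds.
(d) Not entailed — the passage has Tomas building the crate, not Felix.
(e) Entailed — this follows by dropping conjuncts from the building event's description.

(b), (c), (e)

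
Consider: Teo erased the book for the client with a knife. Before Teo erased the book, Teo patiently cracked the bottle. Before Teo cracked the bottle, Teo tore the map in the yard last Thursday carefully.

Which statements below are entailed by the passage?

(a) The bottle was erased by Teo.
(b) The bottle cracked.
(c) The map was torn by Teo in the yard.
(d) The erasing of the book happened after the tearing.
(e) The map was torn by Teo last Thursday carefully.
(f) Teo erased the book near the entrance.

(b), (c), (d), (e)

(a) Not entailed — Teo erased the book, not the bottle; the bottle belongs to the cracking event.
(b) Entailed — 'Teo cracked the bottle' is causative; it entails the inchoative 'the bottle cracked'.
(c) Entailed — this follows by dropping conjuncts from the tearing event's description.
(d) Entailed — the narrative places the tearing before the erasing.
(e) Entailed — this follows by dropping conjuncts from the tearing event's description.
(f) Not entailed — 'near the entrance' adds information not in the original event.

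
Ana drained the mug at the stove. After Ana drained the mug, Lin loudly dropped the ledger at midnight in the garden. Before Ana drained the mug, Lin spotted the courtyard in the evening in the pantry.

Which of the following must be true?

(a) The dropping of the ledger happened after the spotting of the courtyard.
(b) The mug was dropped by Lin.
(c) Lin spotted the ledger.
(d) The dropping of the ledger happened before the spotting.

(a) Entailed — the narrative places the spotting before the dropping.
(b) Not entailed — Lin dropped the ledger, not the mug; the mug belongs to the draining event.
(c) Not entailed — Lin spotted the courtyard, not the ledger; the ledger belongs to the dropping event.
(d) Not entailed — the narrative places the spotting before the dropping, not after.

(a)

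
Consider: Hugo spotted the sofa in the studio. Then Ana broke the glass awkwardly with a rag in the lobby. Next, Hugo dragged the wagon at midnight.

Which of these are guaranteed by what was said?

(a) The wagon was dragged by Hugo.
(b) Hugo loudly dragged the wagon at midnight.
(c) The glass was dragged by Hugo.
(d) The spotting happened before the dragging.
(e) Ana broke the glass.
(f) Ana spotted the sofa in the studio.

(a) Entailed — every conjunct here is already in the original dragging event.
(b) Not entailed — 'loudly' adds information not in the original event.
(c) Not entailed — Hugo dragged the wagon, not the glass; the glass belongs to the breaking event.
(d) Entailed — the narrative places the spotting before the dragging.
(e) Entailed — this follows by dropping conjuncts from the breaking event's description.
(f) Not entailed — the passage has Hugo spotting the sofa, not Ana.

(a), (d), (e)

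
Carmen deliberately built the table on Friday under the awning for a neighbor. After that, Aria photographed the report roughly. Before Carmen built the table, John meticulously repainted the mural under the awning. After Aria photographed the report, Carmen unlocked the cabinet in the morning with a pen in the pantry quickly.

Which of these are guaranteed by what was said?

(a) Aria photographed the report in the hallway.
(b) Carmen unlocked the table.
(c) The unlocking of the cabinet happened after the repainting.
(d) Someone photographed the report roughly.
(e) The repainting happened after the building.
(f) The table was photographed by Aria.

(a) Not entailed — 'in the hallway' adds information not in the original event.
(b) Not entailed — Carmen unlocked the cabinet, not the table; the table belongs to the building event.
(c) Entailed — the narrative places the repainting before the unlocking.
(d) Entailed — this follows by dropping conjuncts from the photographing event's description.
(e) Not entailed — the narrative places the repainting before the building, not after.
(f) Not entailed — Aria photographed the report, not the table; the table belongs to the building event.

(c), (d)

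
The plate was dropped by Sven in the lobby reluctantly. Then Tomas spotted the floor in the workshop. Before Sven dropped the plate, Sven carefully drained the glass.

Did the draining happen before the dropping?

yes

The narrative orders the draining before the dropping.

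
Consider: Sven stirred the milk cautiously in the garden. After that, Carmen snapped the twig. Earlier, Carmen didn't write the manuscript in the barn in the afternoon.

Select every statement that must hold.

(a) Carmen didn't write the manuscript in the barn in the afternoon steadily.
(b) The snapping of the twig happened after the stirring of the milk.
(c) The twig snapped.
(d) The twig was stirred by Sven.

(a) Entailed — under negation, adding a further restriction is entailed: if no such writing event occurred, none occurred steadily either.
(b) Entailed — the narrative places the stirring before the snapping.
(c) Entailed — 'Carmen snapped the twig' is causative; it entails the inchoative 'the twig snapped'.
(d) Not entailed — Sven stirred the milk, not the twig; the twig belongs to the snapping event.

(a), (b), (c)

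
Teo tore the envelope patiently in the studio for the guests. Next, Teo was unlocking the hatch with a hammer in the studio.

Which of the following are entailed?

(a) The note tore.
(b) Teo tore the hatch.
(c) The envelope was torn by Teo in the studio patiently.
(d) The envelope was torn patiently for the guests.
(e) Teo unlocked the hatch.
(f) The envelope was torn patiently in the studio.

(c), (d), (f)

(a) Not entailed — the envelope is what tore, not the note.
(b) Not entailed — Teo tore the envelope, not the hatch; the hatch belongs to the unlocking event.
(c) Entailed — every conjunct here is already in the original tearing event.
(d) Entailed — dropping 'in the studio' and generalizing the agent leaves a sub-description the original still satisfies.
(e) Not entailed — 'was unlocking' is progressive on an accomplishment; it does not entail the completed 'unlocked'.
(f) Entailed — the original entails any weakening of itself; this just drops 'for the guests' and generalizes the agent.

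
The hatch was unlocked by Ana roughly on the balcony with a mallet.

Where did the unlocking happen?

on the balcony

'on the balcony' marks the location of the unlocking event.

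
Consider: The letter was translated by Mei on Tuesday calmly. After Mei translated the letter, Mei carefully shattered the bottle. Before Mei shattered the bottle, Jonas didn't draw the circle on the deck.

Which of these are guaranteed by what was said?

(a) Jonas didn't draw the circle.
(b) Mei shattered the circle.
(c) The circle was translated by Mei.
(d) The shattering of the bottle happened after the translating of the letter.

(d)

(a) Not entailed — dropping 'on the deck' under negation is not valid — the original leaves open that Jonas drew the circle some other way.
(b) Not entailed — Mei shattered the bottle, not the circle; the circle belongs to the drawing event.
(c) Not entailed — Mei translated the letter, not the circle; the circle belongs to the drawing event.
(d) Entailed — the narrative places the translating before the shattering.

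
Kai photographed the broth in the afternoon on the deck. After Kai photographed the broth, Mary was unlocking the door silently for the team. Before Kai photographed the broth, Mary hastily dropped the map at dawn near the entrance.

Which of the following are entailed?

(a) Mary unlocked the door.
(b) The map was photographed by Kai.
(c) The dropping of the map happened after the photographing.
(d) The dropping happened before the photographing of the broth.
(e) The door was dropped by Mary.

(d)

(a) Not entailed — 'was unlocking' is progressive on an accomplishment; it does not entail the completed 'unlocked'.
(b) Not entailed — Kai photographed the broth, not the map; the map belongs to the dropping event.
(c) Not entailed — the narrative places the dropping before the photographing, not after.
(d) Entailed — the narrative places the dropping before the photographing.
(e) Not entailed — Mary dropped the map, not the door; the door belongs to the unlocking event.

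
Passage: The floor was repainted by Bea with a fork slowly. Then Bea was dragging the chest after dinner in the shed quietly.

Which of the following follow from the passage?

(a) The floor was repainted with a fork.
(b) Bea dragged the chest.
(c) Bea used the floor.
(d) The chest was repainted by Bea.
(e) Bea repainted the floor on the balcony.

(a), (b)

(a) Entailed — every conjunct here is already in the original repainting event.
(b) Entailed — 'drag' is an activity; 'was dragging' entails that some dragging happened, so 'dragged' holds.
(c) Not entailed — the floor is the patient, not an instrument — Bea used a fork.
(d) Not entailed — Bea repainted the floor, not the chest; the chest belongs to the dragging event.
(e) Not entailed — 'on the balcony' adds information not in the original event.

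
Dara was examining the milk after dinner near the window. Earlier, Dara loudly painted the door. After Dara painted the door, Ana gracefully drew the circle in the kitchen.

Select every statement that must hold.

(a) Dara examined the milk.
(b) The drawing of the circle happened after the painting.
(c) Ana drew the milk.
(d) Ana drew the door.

(a), (b)

(a) Entailed — 'examine' is an activity; 'was examining' entails that some examining happened, so 'examined' holds.
(b) Entailed — the narrative places the painting before the drawing.
(c) Not entailed — Ana drew the circle, not the milk; the milk belongs to the examining event.
(d) Not entailed — Ana drew the circle, not the door; the door belongs to the painting event.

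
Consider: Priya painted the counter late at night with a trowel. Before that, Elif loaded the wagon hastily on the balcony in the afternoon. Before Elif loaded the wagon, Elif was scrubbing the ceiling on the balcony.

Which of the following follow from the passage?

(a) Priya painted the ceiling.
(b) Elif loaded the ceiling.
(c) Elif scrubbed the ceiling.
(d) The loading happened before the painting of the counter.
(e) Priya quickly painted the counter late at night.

(c), (d)

(a) Not entailed — Priya painted the counter, not the ceiling; the ceiling belongs to the scrubbing event.
(b) Not entailed — Elif loaded the wagon, not the ceiling; the ceiling belongs to the scrubbing event.
(c) Entailed — 'scrub' is an activity; 'was scrubbing' entails that some scrubbing happened, so 'scrubbed' holds.
(d) Entailed — the narrative places the loading before the painting.
(e) Not entailed — 'quickly' adds information not in the original event.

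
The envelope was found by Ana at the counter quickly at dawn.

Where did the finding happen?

at the counter

'at the counter' marks the location of the finding event.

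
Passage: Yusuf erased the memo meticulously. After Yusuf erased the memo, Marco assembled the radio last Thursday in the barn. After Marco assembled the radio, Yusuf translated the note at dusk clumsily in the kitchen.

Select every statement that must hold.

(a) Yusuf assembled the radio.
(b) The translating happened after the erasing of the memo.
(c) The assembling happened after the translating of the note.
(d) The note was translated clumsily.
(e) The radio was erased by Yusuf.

(a) Not entailed — the passage has Marco assembling the radio, not Yusuf.
(b) Entailed — the narrative places the erasing before the translating.
(c) Not entailed — the narrative places the assembling before the translating, not after.
(d) Entailed — every conjunct here is already in the original translating event.
(e) Not entailed — Yusuf erased the memo, not the radio; the radio belongs to the assembling event.

(b), (d)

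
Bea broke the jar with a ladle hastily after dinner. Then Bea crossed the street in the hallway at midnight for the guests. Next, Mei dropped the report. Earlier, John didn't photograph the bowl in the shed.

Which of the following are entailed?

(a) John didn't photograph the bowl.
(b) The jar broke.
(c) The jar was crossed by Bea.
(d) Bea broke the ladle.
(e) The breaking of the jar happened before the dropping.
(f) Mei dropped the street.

(a) Not entailed — dropping 'in the shed' under negation is not valid — the original leaves open that John photographed the bowl some other way.
(b) Entailed — 'Bea broke the jar' is causative; it entails the inchoative 'the jar broke'.
(c) Not entailed — Bea crossed the street, not the jar; the jar belongs to the breaking event.
(d) Not entailed — the ladle is the instrument, not what was broken.
(e) Entailed — the narrative places the breaking before the dropping.
(f) Not entailed — Mei dropped the report, not the street; the street belongs to the crossing event.

(b), (e)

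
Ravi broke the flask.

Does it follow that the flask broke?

'Ravi broke the flask' is the causative; it entails the inchoative 'the flask broke'.

yes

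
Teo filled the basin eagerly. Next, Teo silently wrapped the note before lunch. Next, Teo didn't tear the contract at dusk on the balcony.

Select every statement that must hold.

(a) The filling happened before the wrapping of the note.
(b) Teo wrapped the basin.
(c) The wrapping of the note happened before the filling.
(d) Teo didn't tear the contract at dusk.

(a)

(a) Entailed — the narrative places the filling before the wrapping.
(b) Not entailed — Teo wrapped the note, not the basin; the basin belongs to the filling event.
(c) Not entailed — the narrative places the filling before the wrapping, not after.
(d) Not entailed — dropping 'on the balcony' under negation is not valid — the original leaves open that Teo tore the contract some other way.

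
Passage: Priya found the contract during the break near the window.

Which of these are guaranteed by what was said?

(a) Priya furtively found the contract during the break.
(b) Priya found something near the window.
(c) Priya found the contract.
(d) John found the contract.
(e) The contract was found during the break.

(b), (c), (e)

(a) Not entailed — 'furtively' adds information not in the original event.
(b) Entailed — dropping 'during the break' and generalizing the patient leaves a sub-description the original still satisfies.
(c) Entailed — dropping 'during the break', 'near the window' leaves a sub-description the original still satisfies.
(d) Not entailed — the passage has Priya finding the contract, not John.
(e) Entailed — this follows by dropping conjuncts from the finding event's description.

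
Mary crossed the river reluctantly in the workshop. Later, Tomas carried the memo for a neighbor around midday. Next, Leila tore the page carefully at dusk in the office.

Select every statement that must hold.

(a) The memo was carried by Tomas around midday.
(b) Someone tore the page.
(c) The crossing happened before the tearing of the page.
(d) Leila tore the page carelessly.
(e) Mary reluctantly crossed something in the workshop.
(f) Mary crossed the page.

(a), (b), (c), (e)

(a) Entailed — the original entails any weakening of itself; this just drops 'for a neighbor'.
(b) Entailed — this follows by dropping conjuncts from the tearing event's description.
(c) Entailed — the narrative places the crossing before the tearing.
(d) Not entailed — 'carelessly' adds a manner not in (and inconsistent with) the original.
(e) Entailed — the original entails any weakening of itself; this just generalizes the patient.
(f) Not entailed — Mary crossed the river, not the page; the page belongs to the tearing event.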